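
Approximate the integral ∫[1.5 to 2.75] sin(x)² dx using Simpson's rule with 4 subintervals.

f(x) = sin(x)²
a = 1.5, b = 2.75, n = 4
h = (b - a)/n = 0.312500

Simpson's rule: (h/3)[f(x₀) + 4f(x₁) + 2f(x₂) + ... + f(xₙ)]

x_0 = 1.5000, f(x_0) = 0.994996, coefficient = 1
x_1 = 1.8125, f(x_1) = 0.942708, coefficient = 4
x_2 = 2.1250, f(x_2) = 0.723044, coefficient = 2
x_3 = 2.4375, f(x_3) = 0.419052, coefficient = 4
x_4 = 2.7500, f(x_4) = 0.145665, coefficient = 1

I ≈ (0.312500/3) × 8.033791 = 0.836853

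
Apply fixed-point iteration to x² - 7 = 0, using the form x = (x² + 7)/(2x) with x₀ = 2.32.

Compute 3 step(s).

Equation: x² - 7 = 0
Fixed-point form: x = (x² + 7)/(2x)
x₀ = 2.32

x_1 = g(2.320000) = 2.668621
x_2 = g(2.668621) = 2.645849
x_3 = g(2.645849) = 2.645751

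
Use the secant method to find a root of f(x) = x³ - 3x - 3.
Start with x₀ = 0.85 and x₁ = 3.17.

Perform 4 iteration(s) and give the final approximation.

f(x) = x³ - 3x - 3
x₀ = 0.85, x₁ = 3.17

Secant formula: x_{n+1} = x_n - f(x_n)(x_n - x_{n-1})/(f(x_n) - f(x_{n-1}))

Iteration 1:
  f(0.850000) = -4.935875
  f(3.170000) = 19.345013
  x_2 = 3.170000 - 19.345013×(3.170000 - 0.850000)/(19.345013 - (-4.935875))
       = 1.321615
Iteration 2:
  f(3.170000) = 19.345013
  f(1.321615) = -4.656425
  x_3 = 1.321615 - (-4.656425)×(1.321615 - 3.170000)/(-4.656425 - 19.345013)
       = 1.680213
Iteration 3:
  f(1.321615) = -4.656425
  f(1.680213) = -3.297204
  x_4 = 1.680213 - (-3.297204)×(1.680213 - 1.321615)/(-3.297204 - (-4.656425))
       = 2.550101
Iteration 4:
  f(1.680213) = -3.297204
  f(2.550101) = 5.933046
  x_5 = 2.550101 - 5.933046×(2.550101 - 1.680213)/(5.933046 - (-3.297204))
       = 1.990952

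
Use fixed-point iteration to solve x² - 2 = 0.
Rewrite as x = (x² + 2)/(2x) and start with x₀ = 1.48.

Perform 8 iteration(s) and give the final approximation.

Equation: x² - 2 = 0
Fixed-point form: x = (x² + 2)/(2x)
x₀ = 1.48

x_1 = g(1.480000) = 1.415676
x_2 = g(1.415676) = 1.414214
x_3 = g(1.414214) = 1.414214
x_4 = g(1.414214) = 1.414214
x_5 = g(1.414214) = 1.414214
x_6 = g(1.414214) = 1.414214
x_7 = g(1.414214) = 1.414214
x_8 = g(1.414214) = 1.414214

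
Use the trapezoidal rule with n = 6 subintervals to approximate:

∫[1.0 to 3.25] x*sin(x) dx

f(x) = x*sin(x)
a = 1.0, b = 3.25, n = 6
h = (b - a)/n = 0.375000

Trapezoidal rule: (h/2)[f(x₀) + 2f(x₁) + 2f(x₂) + ... + f(xₙ)]

x_0 = 1.0000, f(x_0) = 0.841471, coefficient = 1
x_1 = 1.3750, f(x_1) = 1.348728, coefficient = 2
x_2 = 1.7500, f(x_2) = 1.721975, coefficient = 2
x_3 = 2.1250, f(x_3) = 1.806930, coefficient = 2
x_4 = 2.5000, f(x_4) = 1.496180, coefficient = 2
x_5 = 2.8750, f(x_5) = 0.757407, coefficient = 2
x_6 = 3.2500, f(x_6) = -0.351634, coefficient = 1

I ≈ (0.375000/2) × 14.752278 = 2.766052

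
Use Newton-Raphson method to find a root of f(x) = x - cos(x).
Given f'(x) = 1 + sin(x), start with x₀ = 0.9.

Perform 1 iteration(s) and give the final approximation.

f(x) = x - cos(x)
f'(x) = 1 + sin(x)
x₀ = 0.9

Newton-Raphson formula: x_{n+1} = x_n - f(x_n)/f'(x_n)

Iteration 1:
  f(0.900000) = 0.278390
  f'(0.900000) = 1.783327
  x_1 = 0.900000 - 0.278390/1.783327 = 0.743893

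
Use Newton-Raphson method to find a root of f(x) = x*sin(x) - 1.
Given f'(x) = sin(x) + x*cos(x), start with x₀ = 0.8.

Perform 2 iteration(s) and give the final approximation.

f(x) = x*sin(x) - 1
f'(x) = sin(x) + x*cos(x)
x₀ = 0.8

Newton-Raphson formula: x_{n+1} = x_n - f(x_n)/f'(x_n)

Iteration 1:
  f(0.800000) = -0.426115
  f'(0.800000) = 1.274721
  x_1 = 0.800000 - (-0.426115)/1.274721 = 1.134281
Iteration 2:
  f(1.134281) = 0.027920
  f'(1.134281) = 1.385786
  x_2 = 1.134281 - 0.027920/1.385786 = 1.114134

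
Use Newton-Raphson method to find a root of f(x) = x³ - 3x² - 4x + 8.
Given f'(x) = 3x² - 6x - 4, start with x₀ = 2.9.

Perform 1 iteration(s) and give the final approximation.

f(x) = x³ - 3x² - 4x + 8
f'(x) = 3x² - 6x - 4
x₀ = 2.9

Newton-Raphson formula: x_{n+1} = x_n - f(x_n)/f'(x_n)

Iteration 1:
  f(2.900000) = -4.441000
  f'(2.900000) = 3.830000
  x_1 = 2.900000 - (-4.441000)/3.830000 = 4.059530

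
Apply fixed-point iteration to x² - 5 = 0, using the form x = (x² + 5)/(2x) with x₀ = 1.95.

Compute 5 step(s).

Equation: x² - 5 = 0
Fixed-point form: x = (x² + 5)/(2x)
x₀ = 1.95

x_1 = g(1.950000) = 2.257051
x_2 = g(2.257051) = 2.236166
x_3 = g(2.236166) = 2.236068
x_4 = g(2.236068) = 2.236068
x_5 = g(2.236068) = 2.236068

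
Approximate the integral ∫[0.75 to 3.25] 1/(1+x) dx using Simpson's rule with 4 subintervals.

f(x) = 1/(1+x)
a = 0.75, b = 3.25, n = 4
h = (b - a)/n = 0.625000

Simpson's rule: (h/3)[f(x₀) + 4f(x₁) + 2f(x₂) + ... + f(xₙ)]

x_0 = 0.7500, f(x_0) = 0.571429, coefficient = 1
x_1 = 1.3750, f(x_1) = 0.421053, coefficient = 4
x_2 = 2.0000, f(x_2) = 0.333333, coefficient = 2
x_3 = 2.6250, f(x_3) = 0.275862, coefficient = 4
x_4 = 3.2500, f(x_4) = 0.235294, coefficient = 1

I ≈ (0.625000/3) × 4.261048 = 0.887718
Exact value: 0.887303
Error: 0.000415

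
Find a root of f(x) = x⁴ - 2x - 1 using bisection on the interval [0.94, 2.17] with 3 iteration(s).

f(x) = x⁴ - 2x - 1
Initial interval: [0.94, 2.17]

Iteration 1:
  c_1 = (0.940000 + 2.170000)/2 = 1.555000
  f(c_1) = f(1.555000) = 1.736845
  f(a) × f(c) < 0, new interval: [0.940000, 1.555000]
Iteration 2:
  c_2 = (0.940000 + 1.555000)/2 = 1.247500
  f(c_2) = f(1.247500) = -1.073066
  f(a) × f(c) ≥ 0, new interval: [1.247500, 1.555000]
Iteration 3:
  c_3 = (1.247500 + 1.555000)/2 = 1.401250
  f(c_3) = f(1.401250) = 0.052838
  f(a) × f(c) < 0, new interval: [1.247500, 1.401250]

After 3 iteration(s), the approximation is c_3 = 1.401250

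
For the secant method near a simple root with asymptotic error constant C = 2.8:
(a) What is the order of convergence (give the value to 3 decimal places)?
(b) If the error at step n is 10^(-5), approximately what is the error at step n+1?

(a) Secant method has superlinear convergence with order φ = (1+√5)/2 ≈ 1.618.
    This means |e_{n+1}| ≈ C|e_n|^1.618.

(b) With |e_n| = 10^(-5) and C = 2.8:
    |e_{n+1}| ≈ 2.8 × (10^(-5))^1.618 = 2.8 × 10^(-8.09)

(a) ≈ 1.618 (golden ratio); (b) |e_{n+1}| ≈ 2.275e-08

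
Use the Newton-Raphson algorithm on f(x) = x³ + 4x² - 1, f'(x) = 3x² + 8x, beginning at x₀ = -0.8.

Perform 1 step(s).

f(x) = x³ + 4x² - 1
f'(x) = 3x² + 8x
x₀ = -0.8

Newton-Raphson formula: x_{n+1} = x_n - f(x_n)/f'(x_n)

Iteration 1:
  f(-0.800000) = 1.048000
  f'(-0.800000) = -4.480000
  x_1 = -0.800000 - 1.048000/(-4.480000) = -0.566071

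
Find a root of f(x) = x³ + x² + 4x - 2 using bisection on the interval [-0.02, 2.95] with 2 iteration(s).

f(x) = x³ + x² + 4x - 2
Initial interval: [-0.02, 2.95]

Iteration 1:
  c_1 = (-0.020000 + 2.950000)/2 = 1.465000
  f(c_1) = f(1.465000) = 9.150445
  f(a) × f(c) < 0, new interval: [-0.020000, 1.465000]
Iteration 2:
  c_2 = (-0.020000 + 1.465000)/2 = 0.722500
  f(c_2) = f(0.722500) = 1.789156
  f(a) × f(c) < 0, new interval: [-0.020000, 0.722500]

After 2 iteration(s), the approximation is c_2 = 0.722500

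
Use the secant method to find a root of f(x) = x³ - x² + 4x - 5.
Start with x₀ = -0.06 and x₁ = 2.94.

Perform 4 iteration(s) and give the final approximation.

f(x) = x³ - x² + 4x - 5
x₀ = -0.06, x₁ = 2.94

Secant formula: x_{n+1} = x_n - f(x_n)(x_n - x_{n-1})/(f(x_n) - f(x_{n-1}))

Iteration 1:
  f(-0.060000) = -5.243816
  f(2.940000) = 23.528584
  x_2 = 2.940000 - 23.528584×(2.940000 - (-0.060000))/(23.528584 - (-5.243816))
       = 0.486755
Iteration 2:
  f(2.940000) = 23.528584
  f(0.486755) = -3.174584
  x_3 = 0.486755 - (-3.174584)×(0.486755 - 2.940000)/(-3.174584 - 23.528584)
       = 0.778407
Iteration 3:
  f(0.486755) = -3.174584
  f(0.778407) = -2.020640
  x_4 = 0.778407 - (-2.020640)×(0.778407 - 0.486755)/(-2.020640 - (-3.174584))
       = 1.289111
Iteration 4:
  f(0.778407) = -2.020640
  f(1.289111) = 0.636888
  x_5 = 1.289111 - 0.636888×(1.289111 - 0.778407)/(0.636888 - (-2.020640))
       = 1.166718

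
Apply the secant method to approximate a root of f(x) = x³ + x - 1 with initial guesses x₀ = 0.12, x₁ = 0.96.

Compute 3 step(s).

f(x) = x³ + x - 1
x₀ = 0.12, x₁ = 0.96

Secant formula: x_{n+1} = x_n - f(x_n)(x_n - x_{n-1})/(f(x_n) - f(x_{n-1}))

Iteration 1:
  f(0.120000) = -0.878272
  f(0.960000) = 0.844736
  x_2 = 0.960000 - 0.844736×(0.960000 - 0.120000)/(0.844736 - (-0.878272))
       = 0.548175
Iteration 2:
  f(0.960000) = 0.844736
  f(0.548175) = -0.287101
  x_3 = 0.548175 - (-0.287101)×(0.548175 - 0.960000)/(-0.287101 - 0.844736)
       = 0.652638
Iteration 3:
  f(0.548175) = -0.287101
  f(0.652638) = -0.069380
  x_4 = 0.652638 - (-0.069380)×(0.652638 - 0.548175)/(-0.069380 - (-0.287101))
       = 0.685927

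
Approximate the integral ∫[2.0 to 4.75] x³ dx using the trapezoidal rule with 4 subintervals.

f(x) = x³
a = 2.0, b = 4.75, n = 4
h = (b - a)/n = 0.687500

Trapezoidal rule: (h/2)[f(x₀) + 2f(x₁) + 2f(x₂) + ... + f(xₙ)]

x_0 = 2.0000, f(x_0) = 8.000000, coefficient = 1
x_1 = 2.6875, f(x_1) = 19.410889, coefficient = 2
x_2 = 3.3750, f(x_2) = 38.443359, coefficient = 2
x_3 = 4.0625, f(x_3) = 67.047119, coefficient = 2
x_4 = 4.7500, f(x_4) = 107.171875, coefficient = 1

I ≈ (0.687500/2) × 364.974609 = 125.460022
Exact value: 123.266602
Error: 2.193420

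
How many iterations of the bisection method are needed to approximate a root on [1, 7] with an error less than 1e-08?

We need (b-a)/2^n ≤ 1e-08
(7 - 1)/2^n ≤ 1e-08
6/2^n ≤ 1e-08
2^n ≥ 600000000
n ≥ log₂(600000000) = 29.16
n ≥ 30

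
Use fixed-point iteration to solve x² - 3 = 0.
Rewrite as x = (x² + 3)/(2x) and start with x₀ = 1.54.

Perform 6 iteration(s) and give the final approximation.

Equation: x² - 3 = 0
Fixed-point form: x = (x² + 3)/(2x)
x₀ = 1.54

x_1 = g(1.540000) = 1.744026
x_2 = g(1.744026) = 1.732092
x_3 = g(1.732092) = 1.732051
x_4 = g(1.732051) = 1.732051
x_5 = g(1.732051) = 1.732051
x_6 = g(1.732051) = 1.732051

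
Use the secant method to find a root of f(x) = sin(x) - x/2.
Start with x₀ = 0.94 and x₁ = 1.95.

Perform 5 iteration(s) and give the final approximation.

f(x) = sin(x) - x/2
x₀ = 0.94, x₁ = 1.95

Secant formula: x_{n+1} = x_n - f(x_n)(x_n - x_{n-1})/(f(x_n) - f(x_{n-1}))

Iteration 1:
  f(0.940000) = 0.337558
  f(1.950000) = -0.046040
  x_2 = 1.950000 - (-0.046040)×(1.950000 - 0.940000)/(-0.046040 - 0.337558)
       = 1.828778
Iteration 2:
  f(1.950000) = -0.046040
  f(1.828778) = 0.052518
  x_3 = 1.828778 - 0.052518×(1.828778 - 1.950000)/(0.052518 - (-0.046040))
       = 1.893373
Iteration 3:
  f(1.828778) = 0.052518
  f(1.893373) = 0.001736
  x_4 = 1.893373 - 0.001736×(1.893373 - 1.828778)/(0.001736 - 0.052518)
       = 1.895580
Iteration 4:
  f(1.893373) = 0.001736
  f(1.895580) = -0.000070
  x_5 = 1.895580 - (-0.000070)×(1.895580 - 1.893373)/(-0.000070 - 0.001736)
       = 1.895494
Iteration 5:
  f(1.895580) = -0.000070
  f(1.895494) = 0.000000
  x_6 = 1.895494 - 0.000000×(1.895494 - 1.895580)/(0.000000 - (-0.000070))
       = 1.895494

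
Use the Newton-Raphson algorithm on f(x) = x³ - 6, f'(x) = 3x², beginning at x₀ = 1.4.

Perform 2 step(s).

f(x) = x³ - 6
f'(x) = 3x²
x₀ = 1.4

Newton-Raphson formula: x_{n+1} = x_n - f(x_n)/f'(x_n)

Iteration 1:
  f(1.400000) = -3.256000
  f'(1.400000) = 5.880000
  x_1 = 1.400000 - (-3.256000)/5.880000 = 1.953741
Iteration 2:
  f(1.953741) = 1.457638
  f'(1.953741) = 11.451318
  x_2 = 1.953741 - 1.457638/11.451318 = 1.826452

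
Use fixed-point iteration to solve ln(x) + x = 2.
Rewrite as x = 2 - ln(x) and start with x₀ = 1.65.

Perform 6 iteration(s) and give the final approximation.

Equation: ln(x) + x = 2
Fixed-point form: x = 2 - ln(x)
x₀ = 1.65

x_1 = g(1.650000) = 1.499225
x_2 = g(1.499225) = 1.595052
x_3 = g(1.595052) = 1.533094
x_4 = g(1.533094) = 1.572712
x_5 = g(1.572712) = 1.547198
x_6 = g(1.547198) = 1.563554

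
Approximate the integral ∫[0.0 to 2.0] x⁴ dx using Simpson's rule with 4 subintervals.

f(x) = x⁴
a = 0.0, b = 2.0, n = 4
h = (b - a)/n = 0.500000

Simpson's rule: (h/3)[f(x₀) + 4f(x₁) + 2f(x₂) + ... + f(xₙ)]

x_0 = 0.0000, f(x_0) = 0.000000, coefficient = 1
x_1 = 0.5000, f(x_1) = 0.062500, coefficient = 4
x_2 = 1.0000, f(x_2) = 1.000000, coefficient = 2
x_3 = 1.5000, f(x_3) = 5.062500, coefficient = 4
x_4 = 2.0000, f(x_4) = 16.000000, coefficient = 1

I ≈ (0.500000/3) × 38.500000 = 6.416667
Exact value: 6.400000
Error: 0.016667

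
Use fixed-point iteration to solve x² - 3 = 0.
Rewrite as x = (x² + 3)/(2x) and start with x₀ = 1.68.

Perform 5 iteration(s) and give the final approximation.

Equation: x² - 3 = 0
Fixed-point form: x = (x² + 3)/(2x)
x₀ = 1.68

x_1 = g(1.680000) = 1.732857
x_2 = g(1.732857) = 1.732051
x_3 = g(1.732051) = 1.732051
x_4 = g(1.732051) = 1.732051
x_5 = g(1.732051) = 1.732051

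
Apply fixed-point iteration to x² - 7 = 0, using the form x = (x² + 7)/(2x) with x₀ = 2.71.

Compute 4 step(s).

Equation: x² - 7 = 0
Fixed-point form: x = (x² + 7)/(2x)
x₀ = 2.71

x_1 = g(2.710000) = 2.646513
x_2 = g(2.646513) = 2.645751
x_3 = g(2.645751) = 2.645751
x_4 = g(2.645751) = 2.645751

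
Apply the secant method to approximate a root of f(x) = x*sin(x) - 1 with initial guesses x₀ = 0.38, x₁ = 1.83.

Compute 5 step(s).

f(x) = x*sin(x) - 1
x₀ = 0.38, x₁ = 1.83

Secant formula: x_{n+1} = x_n - f(x_n)(x_n - x_{n-1})/(f(x_n) - f(x_{n-1}))

Iteration 1:
  f(0.380000) = -0.859050
  f(1.830000) = 0.768868
  x_2 = 1.830000 - 0.768868×(1.830000 - 0.380000)/(0.768868 - (-0.859050))
       = 1.145163
Iteration 2:
  f(1.830000) = 0.768868
  f(1.145163) = 0.042989
  x_3 = 1.145163 - 0.042989×(1.145163 - 1.830000)/(0.042989 - 0.768868)
       = 1.104605
Iteration 3:
  f(1.145163) = 0.042989
  f(1.104605) = -0.013271
  x_4 = 1.104605 - (-0.013271)×(1.104605 - 1.145163)/(-0.013271 - 0.042989)
       = 1.114172
Iteration 4:
  f(1.104605) = -0.013271
  f(1.114172) = 0.000021
  x_5 = 1.114172 - 0.000021×(1.114172 - 1.104605)/(0.000021 - (-0.013271))
       = 1.114157
Iteration 5:
  f(1.114172) = 0.000021
  f(1.114157) = 0.000000
  x_6 = 1.114157 - 0.000000×(1.114157 - 1.114172)/(0.000000 - 0.000021)
       = 1.114157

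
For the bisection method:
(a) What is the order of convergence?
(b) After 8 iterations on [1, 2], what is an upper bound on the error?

(a) Bisection has linear (order 1) convergence; the error is halved each step.

(b) Error bound = (b-a)/2^n = (2 - 1)/2^{8}
    = 1/2^{8}

(a) 1 (linear); (b) error ≤ 3.91e-03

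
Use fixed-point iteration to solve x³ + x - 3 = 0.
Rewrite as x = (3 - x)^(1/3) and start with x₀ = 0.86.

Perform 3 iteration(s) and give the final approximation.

Equation: x³ + x - 3 = 0
Fixed-point form: x = (3 - x)^(1/3)
x₀ = 0.86

x_1 = g(0.860000) = 1.288659
x_2 = g(1.288659) = 1.196131
x_3 = g(1.196131) = 1.217311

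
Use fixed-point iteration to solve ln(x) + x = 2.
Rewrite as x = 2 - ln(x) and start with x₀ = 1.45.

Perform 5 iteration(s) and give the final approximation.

Equation: ln(x) + x = 2
Fixed-point form: x = 2 - ln(x)
x₀ = 1.45

x_1 = g(1.450000) = 1.628436
x_2 = g(1.628436) = 1.512380
x_3 = g(1.512380) = 1.586316
x_4 = g(1.586316) = 1.538586
x_5 = g(1.538586) = 1.569136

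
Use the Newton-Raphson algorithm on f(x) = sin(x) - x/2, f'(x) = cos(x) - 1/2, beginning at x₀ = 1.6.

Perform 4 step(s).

f(x) = sin(x) - x/2
f'(x) = cos(x) - 1/2
x₀ = 1.6

Newton-Raphson formula: x_{n+1} = x_n - f(x_n)/f'(x_n)

Iteration 1:
  f(1.600000) = 0.199574
  f'(1.600000) = -0.529200
  x_1 = 1.600000 - 0.199574/(-0.529200) = 1.977124
Iteration 2:
  f(1.977124) = -0.069983
  f'(1.977124) = -0.895238
  x_2 = 1.977124 - (-0.069983)/(-0.895238) = 1.898951
Iteration 3:
  f(1.898951) = -0.002837
  f'(1.898951) = -0.822297
  x_3 = 1.898951 - (-0.002837)/(-0.822297) = 1.895501
Iteration 4:
  f(1.895501) = -0.000006
  f'(1.895501) = -0.819029
  x_4 = 1.895501 - (-0.000006)/(-0.819029) = 1.895494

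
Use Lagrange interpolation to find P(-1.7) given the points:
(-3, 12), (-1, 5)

Lagrange interpolation formula:
P(x) = Σ yᵢ × Lᵢ(x)
where Lᵢ(x) = Π_{j≠i} (x - xⱼ)/(xᵢ - xⱼ)

L_0(-1.7) = (-1.7 - (-1))/(-3 - (-1)) = 0.350000
L_1(-1.7) = (-1.7 - (-3))/(-1 - (-3)) = 0.650000

P(-1.7) = 12×L_0(-1.7) + 5×L_1(-1.7)
P(-1.7) = 7.450000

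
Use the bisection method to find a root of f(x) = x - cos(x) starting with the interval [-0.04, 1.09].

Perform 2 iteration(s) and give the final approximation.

f(x) = x - cos(x)
Initial interval: [-0.04, 1.09]

Iteration 1:
  c_1 = (-0.040000 + 1.090000)/2 = 0.525000
  f(c_1) = f(0.525000) = -0.340324
  f(a) × f(c) ≥ 0, new interval: [0.525000, 1.090000]
Iteration 2:
  c_2 = (0.525000 + 1.090000)/2 = 0.807500
  f(c_2) = f(0.807500) = 0.116193
  f(a) × f(c) < 0, new interval: [0.525000, 0.807500]

After 2 iteration(s), the approximation is c_2 = 0.807500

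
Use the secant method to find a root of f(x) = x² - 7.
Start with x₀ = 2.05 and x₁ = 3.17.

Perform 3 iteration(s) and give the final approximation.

f(x) = x² - 7
x₀ = 2.05, x₁ = 3.17

Secant formula: x_{n+1} = x_n - f(x_n)(x_n - x_{n-1})/(f(x_n) - f(x_{n-1}))

Iteration 1:
  f(2.050000) = -2.797500
  f(3.170000) = 3.048900
  x_2 = 3.170000 - 3.048900×(3.170000 - 2.050000)/(3.048900 - (-2.797500))
       = 2.585920
Iteration 2:
  f(3.170000) = 3.048900
  f(2.585920) = -0.313020
  x_3 = 2.585920 - (-0.313020)×(2.585920 - 3.170000)/(-0.313020 - 3.048900)
       = 2.640302
Iteration 3:
  f(2.585920) = -0.313020
  f(2.640302) = -0.028806
  x_4 = 2.640302 - (-0.028806)×(2.640302 - 2.585920)/(-0.028806 - (-0.313020))
       = 2.645814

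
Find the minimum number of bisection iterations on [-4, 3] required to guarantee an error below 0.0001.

We need (b-a)/2^n ≤ 0.0001
(3 - (-4))/2^n ≤ 0.0001
7/2^n ≤ 0.0001
2^n ≥ 70000
n ≥ log₂(70000) = 16.10
n ≥ 17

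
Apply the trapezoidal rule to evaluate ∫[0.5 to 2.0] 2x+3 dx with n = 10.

f(x) = 2x+3
a = 0.5, b = 2.0, n = 10
h = (b - a)/n = 0.150000

Trapezoidal rule: (h/2)[f(x₀) + 2f(x₁) + 2f(x₂) + ... + f(xₙ)]

x_0 = 0.5000, f(x_0) = 4.000000, coefficient = 1
x_1 = 0.6500, f(x_1) = 4.300000, coefficient = 2
x_2 = 0.8000, f(x_2) = 4.600000, coefficient = 2
x_3 = 0.9500, f(x_3) = 4.900000, coefficient = 2
x_4 = 1.1000, f(x_4) = 5.200000, coefficient = 2
x_5 = 1.2500, f(x_5) = 5.500000, coefficient = 2
x_6 = 1.4000, f(x_6) = 5.800000, coefficient = 2
x_7 = 1.5500, f(x_7) = 6.100000, coefficient = 2
x_8 = 1.7000, f(x_8) = 6.400000, coefficient = 2
x_9 = 1.8500, f(x_9) = 6.700000, coefficient = 2
x_10 = 2.0000, f(x_10) = 7.000000, coefficient = 1

I ≈ (0.150000/2) × 110.000000 = 8.250000
Exact value: 8.250000
Error: 0.000000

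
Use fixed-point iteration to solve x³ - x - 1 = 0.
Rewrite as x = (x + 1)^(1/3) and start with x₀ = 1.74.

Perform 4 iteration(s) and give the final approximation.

Equation: x³ - x - 1 = 0
Fixed-point form: x = (x + 1)^(1/3)
x₀ = 1.74

x_1 = g(1.740000) = 1.399319
x_2 = g(1.399319) = 1.338739
x_3 = g(1.338739) = 1.327376
x_4 = g(1.327376) = 1.325223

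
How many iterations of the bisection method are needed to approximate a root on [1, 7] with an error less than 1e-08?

We need (b-a)/2^n ≤ 1e-08
(7 - 1)/2^n ≤ 1e-08
6/2^n ≤ 1e-08
2^n ≥ 600000000
n ≥ log₂(600000000) = 29.16
n ≥ 30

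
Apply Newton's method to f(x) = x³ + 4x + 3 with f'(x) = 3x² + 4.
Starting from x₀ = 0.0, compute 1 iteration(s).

f(x) = x³ + 4x + 3
f'(x) = 3x² + 4
x₀ = 0.0

Newton-Raphson formula: x_{n+1} = x_n - f(x_n)/f'(x_n)

Iteration 1:
  f(0.000000) = 3.000000
  f'(0.000000) = 4.000000
  x_1 = 0.000000 - 3.000000/4.000000 = -0.750000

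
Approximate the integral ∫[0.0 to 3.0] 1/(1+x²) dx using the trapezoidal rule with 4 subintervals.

f(x) = 1/(1+x²)
a = 0.0, b = 3.0, n = 4
h = (b - a)/n = 0.750000

Trapezoidal rule: (h/2)[f(x₀) + 2f(x₁) + 2f(x₂) + ... + f(xₙ)]

x_0 = 0.0000, f(x_0) = 1.000000, coefficient = 1
x_1 = 0.7500, f(x_1) = 0.640000, coefficient = 2
x_2 = 1.5000, f(x_2) = 0.307692, coefficient = 2
x_3 = 2.2500, f(x_3) = 0.164948, coefficient = 2
x_4 = 3.0000, f(x_4) = 0.100000, coefficient = 1

I ≈ (0.750000/2) × 3.325282 = 1.246981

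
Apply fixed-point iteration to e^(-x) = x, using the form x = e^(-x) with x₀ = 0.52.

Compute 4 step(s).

Equation: e^(-x) = x
Fixed-point form: x = e^(-x)
x₀ = 0.52

x_1 = g(0.520000) = 0.594521
x_2 = g(0.594521) = 0.551827
x_3 = g(0.551827) = 0.575897
x_4 = g(0.575897) = 0.562201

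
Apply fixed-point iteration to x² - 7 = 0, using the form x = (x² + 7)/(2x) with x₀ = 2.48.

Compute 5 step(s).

Equation: x² - 7 = 0
Fixed-point form: x = (x² + 7)/(2x)
x₀ = 2.48

x_1 = g(2.480000) = 2.651290
x_2 = g(2.651290) = 2.645757
x_3 = g(2.645757) = 2.645751
x_4 = g(2.645751) = 2.645751
x_5 = g(2.645751) = 2.645751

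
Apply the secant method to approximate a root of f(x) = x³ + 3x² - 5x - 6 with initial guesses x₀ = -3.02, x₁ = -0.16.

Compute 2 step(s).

f(x) = x³ + 3x² - 5x - 6
x₀ = -3.02, x₁ = -0.16

Secant formula: x_{n+1} = x_n - f(x_n)(x_n - x_{n-1})/(f(x_n) - f(x_{n-1}))

Iteration 1:
  f(-3.020000) = 8.917592
  f(-0.160000) = -5.127296
  x_2 = -0.160000 - (-5.127296)×(-0.160000 - (-3.020000))/(-5.127296 - 8.917592)
       = -1.204086
Iteration 2:
  f(-0.160000) = -5.127296
  f(-1.204086) = 2.624185
  x_3 = -1.204086 - 2.624185×(-1.204086 - (-0.160000))/(2.624185 - (-5.127296))
       = -0.850621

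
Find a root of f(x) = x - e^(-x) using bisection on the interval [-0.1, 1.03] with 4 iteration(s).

f(x) = x - e^(-x)
Initial interval: [-0.1, 1.03]

Iteration 1:
  c_1 = (-0.100000 + 1.030000)/2 = 0.465000
  f(c_1) = f(0.465000) = -0.163135
  f(a) × f(c) ≥ 0, new interval: [0.465000, 1.030000]
Iteration 2:
  c_2 = (0.465000 + 1.030000)/2 = 0.747500
  f(c_2) = f(0.747500) = 0.273951
  f(a) × f(c) < 0, new interval: [0.465000, 0.747500]
Iteration 3:
  c_3 = (0.465000 + 0.747500)/2 = 0.606250
  f(c_3) = f(0.606250) = 0.060858
  f(a) × f(c) < 0, new interval: [0.465000, 0.606250]
Iteration 4:
  c_4 = (0.465000 + 0.606250)/2 = 0.535625
  f(c_4) = f(0.535625) = -0.049678
  f(a) × f(c) ≥ 0, new interval: [0.535625, 0.606250]

After 4 iteration(s), the approximation is c_4 = 0.535625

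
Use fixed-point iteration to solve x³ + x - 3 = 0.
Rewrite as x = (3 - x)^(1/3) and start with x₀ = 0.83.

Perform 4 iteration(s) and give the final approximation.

Equation: x³ + x - 3 = 0
Fixed-point form: x = (3 - x)^(1/3)
x₀ = 0.83

x_1 = g(0.830000) = 1.294653
x_2 = g(1.294653) = 1.194733
x_3 = g(1.194733) = 1.217626
x_4 = g(1.217626) = 1.212457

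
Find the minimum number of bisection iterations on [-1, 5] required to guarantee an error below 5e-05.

We need (b-a)/2^n ≤ 5e-05
(5 - (-1))/2^n ≤ 5e-05
6/2^n ≤ 5e-05
2^n ≥ 120000
n ≥ log₂(120000) = 16.87
n ≥ 17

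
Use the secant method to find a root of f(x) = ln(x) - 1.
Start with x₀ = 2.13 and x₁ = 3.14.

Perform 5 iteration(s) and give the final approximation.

f(x) = ln(x) - 1
x₀ = 2.13, x₁ = 3.14

Secant formula: x_{n+1} = x_n - f(x_n)(x_n - x_{n-1})/(f(x_n) - f(x_{n-1}))

Iteration 1:
  f(2.130000) = -0.243878
  f(3.140000) = 0.144223
  x_2 = 3.140000 - 0.144223×(3.140000 - 2.130000)/(0.144223 - (-0.243878))
       = 2.764672
Iteration 2:
  f(3.140000) = 0.144223
  f(2.764672) = 0.016922
  x_3 = 2.764672 - 0.016922×(2.764672 - 3.140000)/(0.016922 - 0.144223)
       = 2.714780
Iteration 3:
  f(2.764672) = 0.016922
  f(2.714780) = -0.001289
  x_4 = 2.714780 - (-0.001289)×(2.714780 - 2.764672)/(-0.001289 - 0.016922)
       = 2.718312
Iteration 4:
  f(2.714780) = -0.001289
  f(2.718312) = 0.000011
  x_5 = 2.718312 - 0.000011×(2.718312 - 2.714780)/(0.000011 - (-0.001289))
       = 2.718282
Iteration 5:
  f(2.718312) = 0.000011
  f(2.718282) = 0.000000
  x_6 = 2.718282 - 0.000000×(2.718282 - 2.718312)/(0.000000 - 0.000011)
       = 2.718282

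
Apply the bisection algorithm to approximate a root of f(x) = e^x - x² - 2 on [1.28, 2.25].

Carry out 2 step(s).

f(x) = e^x - x² - 2
Initial interval: [1.28, 2.25]

Iteration 1:
  c_1 = (1.280000 + 2.250000)/2 = 1.765000
  f(c_1) = f(1.765000) = 0.726347
  f(a) × f(c) < 0, new interval: [1.280000, 1.765000]
Iteration 2:
  c_2 = (1.280000 + 1.765000)/2 = 1.522500
  f(c_2) = f(1.522500) = 0.265664
  f(a) × f(c) < 0, new interval: [1.280000, 1.522500]

After 2 iteration(s), the approximation is c_2 = 1.522500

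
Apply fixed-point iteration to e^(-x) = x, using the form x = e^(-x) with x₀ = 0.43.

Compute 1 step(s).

Equation: e^(-x) = x
Fixed-point form: x = e^(-x)
x₀ = 0.43

x_1 = g(0.430000) = 0.650509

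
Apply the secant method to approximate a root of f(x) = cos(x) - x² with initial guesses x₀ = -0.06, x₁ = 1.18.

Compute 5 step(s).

f(x) = cos(x) - x²
x₀ = -0.06, x₁ = 1.18

Secant formula: x_{n+1} = x_n - f(x_n)(x_n - x_{n-1})/(f(x_n) - f(x_{n-1}))

Iteration 1:
  f(-0.060000) = 0.994601
  f(1.180000) = -1.011475
  x_2 = 1.180000 - (-1.011475)×(1.180000 - (-0.060000))/(-1.011475 - 0.994601)
       = 0.554785
Iteration 2:
  f(1.180000) = -1.011475
  f(0.554785) = 0.542228
  x_3 = 0.554785 - 0.542228×(0.554785 - 1.180000)/(0.542228 - (-1.011475))
       = 0.772979
Iteration 3:
  f(0.554785) = 0.542228
  f(0.772979) = 0.118337
  x_4 = 0.772979 - 0.118337×(0.772979 - 0.554785)/(0.118337 - 0.542228)
       = 0.833892
Iteration 4:
  f(0.772979) = 0.118337
  f(0.833892) = -0.023377
  x_5 = 0.833892 - (-0.023377)×(0.833892 - 0.772979)/(-0.023377 - 0.118337)
       = 0.823844
Iteration 5:
  f(0.833892) = -0.023377
  f(0.823844) = 0.000687
  x_6 = 0.823844 - 0.000687×(0.823844 - 0.833892)/(0.000687 - (-0.023377))
       = 0.824131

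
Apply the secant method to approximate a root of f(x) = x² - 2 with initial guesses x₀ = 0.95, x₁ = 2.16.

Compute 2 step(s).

f(x) = x² - 2
x₀ = 0.95, x₁ = 2.16

Secant formula: x_{n+1} = x_n - f(x_n)(x_n - x_{n-1})/(f(x_n) - f(x_{n-1}))

Iteration 1:
  f(0.950000) = -1.097500
  f(2.160000) = 2.665600
  x_2 = 2.160000 - 2.665600×(2.160000 - 0.950000)/(2.665600 - (-1.097500))
       = 1.302894
Iteration 2:
  f(2.160000) = 2.665600
  f(1.302894) = -0.302468
  x_3 = 1.302894 - (-0.302468)×(1.302894 - 2.160000)/(-0.302468 - 2.665600)
       = 1.390239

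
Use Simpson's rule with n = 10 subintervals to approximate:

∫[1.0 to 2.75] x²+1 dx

f(x) = x²+1
a = 1.0, b = 2.75, n = 10
h = (b - a)/n = 0.175000

Simpson's rule: (h/3)[f(x₀) + 4f(x₁) + 2f(x₂) + ... + f(xₙ)]

x_0 = 1.0000, f(x_0) = 2.000000, coefficient = 1
x_1 = 1.1750, f(x_1) = 2.380625, coefficient = 4
x_2 = 1.3500, f(x_2) = 2.822500, coefficient = 2
x_3 = 1.5250, f(x_3) = 3.325625, coefficient = 4
x_4 = 1.7000, f(x_4) = 3.890000, coefficient = 2
x_5 = 1.8750, f(x_5) = 4.515625, coefficient = 4
x_6 = 2.0500, f(x_6) = 5.202500, coefficient = 2
x_7 = 2.2250, f(x_7) = 5.950625, coefficient = 4
x_8 = 2.4000, f(x_8) = 6.760000, coefficient = 2
x_9 = 2.5750, f(x_9) = 7.630625, coefficient = 4
x_10 = 2.7500, f(x_10) = 8.562500, coefficient = 1

I ≈ (0.175000/3) × 143.125000 = 8.348958
Exact value: 8.348958
Error: 0.000000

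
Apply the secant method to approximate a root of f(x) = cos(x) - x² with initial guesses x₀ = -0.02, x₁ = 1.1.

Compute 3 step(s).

f(x) = cos(x) - x²
x₀ = -0.02, x₁ = 1.1

Secant formula: x_{n+1} = x_n - f(x_n)(x_n - x_{n-1})/(f(x_n) - f(x_{n-1}))

Iteration 1:
  f(-0.020000) = 0.999400
  f(1.100000) = -0.756404
  x_2 = 1.100000 - (-0.756404)×(1.100000 - (-0.020000))/(-0.756404 - 0.999400)
       = 0.617502
Iteration 2:
  f(1.100000) = -0.756404
  f(0.617502) = 0.434019
  x_3 = 0.617502 - 0.434019×(0.617502 - 1.100000)/(0.434019 - (-0.756404))
       = 0.793417
Iteration 3:
  f(0.617502) = 0.434019
  f(0.793417) = 0.071904
  x_4 = 0.793417 - 0.071904×(0.793417 - 0.617502)/(0.071904 - 0.434019)
       = 0.828348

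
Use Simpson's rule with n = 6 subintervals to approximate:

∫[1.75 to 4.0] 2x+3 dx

f(x) = 2x+3
a = 1.75, b = 4.0, n = 6
h = (b - a)/n = 0.375000

Simpson's rule: (h/3)[f(x₀) + 4f(x₁) + 2f(x₂) + ... + f(xₙ)]

x_0 = 1.7500, f(x_0) = 6.500000, coefficient = 1
x_1 = 2.1250, f(x_1) = 7.250000, coefficient = 4
x_2 = 2.5000, f(x_2) = 8.000000, coefficient = 2
x_3 = 2.8750, f(x_3) = 8.750000, coefficient = 4
x_4 = 3.2500, f(x_4) = 9.500000, coefficient = 2
x_5 = 3.6250, f(x_5) = 10.250000, coefficient = 4
x_6 = 4.0000, f(x_6) = 11.000000, coefficient = 1

I ≈ (0.375000/3) × 157.500000 = 19.687500
Exact value: 19.687500
Error: 0.000000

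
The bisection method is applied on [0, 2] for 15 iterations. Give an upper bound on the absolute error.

Bisection error bound: |error| ≤ (b-a)/2^n
|error| ≤ (2 - 0)/2^15 = 2/2^15
|error| ≤ 0.0000610352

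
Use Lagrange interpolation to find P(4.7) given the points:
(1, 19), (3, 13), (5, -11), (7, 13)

Lagrange interpolation formula:
P(x) = Σ yᵢ × Lᵢ(x)
where Lᵢ(x) = Π_{j≠i} (x - xⱼ)/(xᵢ - xⱼ)

L_0(4.7) = (4.7 - 3)/(1 - 3) × (4.7 - 5)/(1 - 5) × (4.7 - 7)/(1 - 7) = -0.024437
L_1(4.7) = (4.7 - 1)/(3 - 1) × (4.7 - 5)/(3 - 5) × (4.7 - 7)/(3 - 7) = 0.159562
L_2(4.7) = (4.7 - 1)/(5 - 1) × (4.7 - 3)/(5 - 3) × (4.7 - 7)/(5 - 7) = 0.904188
L_3(4.7) = (4.7 - 1)/(7 - 1) × (4.7 - 3)/(7 - 3) × (4.7 - 5)/(7 - 5) = -0.039312

P(4.7) = 19×L_0(4.7) + 13×L_1(4.7) + (-11)×L_2(4.7) + 13×L_3(4.7)
P(4.7) = -8.847125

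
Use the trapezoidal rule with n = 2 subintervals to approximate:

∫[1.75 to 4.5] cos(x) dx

f(x) = cos(x)
a = 1.75, b = 4.5, n = 2
h = (b - a)/n = 1.375000

Trapezoidal rule: (h/2)[f(x₀) + 2f(x₁) + 2f(x₂) + ... + f(xₙ)]

x_0 = 1.7500, f(x_0) = -0.178246, coefficient = 1
x_1 = 3.1250, f(x_1) = -0.999862, coefficient = 2
x_2 = 4.5000, f(x_2) = -0.210796, coefficient = 1

I ≈ (1.375000/2) × -2.388767 = -1.642277
Exact value: -1.961516
Error: 0.319239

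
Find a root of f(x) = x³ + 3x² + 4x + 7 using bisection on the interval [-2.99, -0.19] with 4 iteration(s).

f(x) = x³ + 3x² + 4x + 7
Initial interval: [-2.99, -0.19]

Iteration 1:
  c_1 = (-2.990000 + (-0.190000))/2 = -1.590000
  f(c_1) = f(-1.590000) = 4.204621
  f(a) × f(c) < 0, new interval: [-2.990000, -1.590000]
Iteration 2:
  c_2 = (-2.990000 + (-1.590000))/2 = -2.290000
  f(c_2) = f(-2.290000) = 1.563311
  f(a) × f(c) < 0, new interval: [-2.990000, -2.290000]
Iteration 3:
  c_3 = (-2.990000 + (-2.290000))/2 = -2.640000
  f(c_3) = f(-2.640000) = -1.050944
  f(a) × f(c) ≥ 0, new interval: [-2.640000, -2.290000]
Iteration 4:
  c_4 = (-2.640000 + (-2.290000))/2 = -2.465000
  f(c_4) = f(-2.465000) = 0.390780
  f(a) × f(c) < 0, new interval: [-2.640000, -2.465000]

After 4 iteration(s), the approximation is c_4 = -2.465000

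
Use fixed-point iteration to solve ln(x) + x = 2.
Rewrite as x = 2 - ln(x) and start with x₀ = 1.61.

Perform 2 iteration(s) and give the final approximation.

Equation: ln(x) + x = 2
Fixed-point form: x = 2 - ln(x)
x₀ = 1.61

x_1 = g(1.610000) = 1.523766
x_2 = g(1.523766) = 1.578815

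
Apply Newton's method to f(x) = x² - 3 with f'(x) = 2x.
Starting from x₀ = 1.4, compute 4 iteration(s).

f(x) = x² - 3
f'(x) = 2x
x₀ = 1.4

Newton-Raphson formula: x_{n+1} = x_n - f(x_n)/f'(x_n)

Iteration 1:
  f(1.400000) = -1.040000
  f'(1.400000) = 2.800000
  x_1 = 1.400000 - (-1.040000)/2.800000 = 1.771429
Iteration 2:
  f(1.771429) = 0.137959
  f'(1.771429) = 3.542857
  x_2 = 1.771429 - 0.137959/3.542857 = 1.732488
Iteration 3:
  f(1.732488) = 0.001516
  f'(1.732488) = 3.464977
  x_3 = 1.732488 - 0.001516/3.464977 = 1.732051
Iteration 4:
  f(1.732051) = 0.000000
  f'(1.732051) = 3.464102
  x_4 = 1.732051 - 0.000000/3.464102 = 1.732051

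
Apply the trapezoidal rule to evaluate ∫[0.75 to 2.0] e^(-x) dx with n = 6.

f(x) = e^(-x)
a = 0.75, b = 2.0, n = 6
h = (b - a)/n = 0.208333

Trapezoidal rule: (h/2)[f(x₀) + 2f(x₁) + 2f(x₂) + ... + f(xₙ)]

x_0 = 0.7500, f(x_0) = 0.472367, coefficient = 1
x_1 = 0.9583, f(x_1) = 0.383532, coefficient = 2
x_2 = 1.1667, f(x_2) = 0.311403, coefficient = 2
x_3 = 1.3750, f(x_3) = 0.252840, coefficient = 2
x_4 = 1.5833, f(x_4) = 0.205290, coefficient = 2
x_5 = 1.7917, f(x_5) = 0.166682, coefficient = 2
x_6 = 2.0000, f(x_6) = 0.135335, coefficient = 1

I ≈ (0.208333/2) × 3.247194 = 0.338249
Exact value: 0.337031
Error: 0.001218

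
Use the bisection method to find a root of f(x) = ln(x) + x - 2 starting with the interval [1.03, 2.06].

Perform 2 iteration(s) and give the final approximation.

f(x) = ln(x) + x - 2
Initial interval: [1.03, 2.06]

Iteration 1:
  c_1 = (1.030000 + 2.060000)/2 = 1.545000
  f(c_1) = f(1.545000) = -0.019976
  f(a) × f(c) ≥ 0, new interval: [1.545000, 2.060000]
Iteration 2:
  c_2 = (1.545000 + 2.060000)/2 = 1.802500
  f(c_2) = f(1.802500) = 0.391675
  f(a) × f(c) < 0, new interval: [1.545000, 1.802500]

After 2 iteration(s), the approximation is c_2 = 1.802500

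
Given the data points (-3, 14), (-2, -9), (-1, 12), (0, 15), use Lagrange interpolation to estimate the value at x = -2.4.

Lagrange interpolation formula:
P(x) = Σ yᵢ × Lᵢ(x)
where Lᵢ(x) = Π_{j≠i} (x - xⱼ)/(xᵢ - xⱼ)

L_0(-2.4) = (-2.4 - (-2))/(-3 - (-2)) × (-2.4 - (-1))/(-3 - (-1)) × (-2.4 - 0)/(-3 - 0) = 0.224000
L_1(-2.4) = (-2.4 - (-3))/(-2 - (-3)) × (-2.4 - (-1))/(-2 - (-1)) × (-2.4 - 0)/(-2 - 0) = 1.008000
L_2(-2.4) = (-2.4 - (-3))/(-1 - (-3)) × (-2.4 - (-2))/(-1 - (-2)) × (-2.4 - 0)/(-1 - 0) = -0.288000
L_3(-2.4) = (-2.4 - (-3))/(0 - (-3)) × (-2.4 - (-2))/(0 - (-2)) × (-2.4 - (-1))/(0 - (-1)) = 0.056000

P(-2.4) = 14×L_0(-2.4) + (-9)×L_1(-2.4) + 12×L_2(-2.4) + 15×L_3(-2.4)
P(-2.4) = -8.552000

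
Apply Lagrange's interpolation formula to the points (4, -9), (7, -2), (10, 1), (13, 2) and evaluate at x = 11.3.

Lagrange interpolation formula:
P(x) = Σ yᵢ × Lᵢ(x)
where Lᵢ(x) = Π_{j≠i} (x - xⱼ)/(xᵢ - xⱼ)

L_0(11.3) = (11.3 - 7)/(4 - 7) × (11.3 - 10)/(4 - 10) × (11.3 - 13)/(4 - 13) = 0.058660
L_1(11.3) = (11.3 - 4)/(7 - 4) × (11.3 - 10)/(7 - 10) × (11.3 - 13)/(7 - 13) = -0.298759
L_2(11.3) = (11.3 - 4)/(10 - 4) × (11.3 - 7)/(10 - 7) × (11.3 - 13)/(10 - 13) = 0.988204
L_3(11.3) = (11.3 - 4)/(13 - 4) × (11.3 - 7)/(13 - 7) × (11.3 - 10)/(13 - 10) = 0.251895

P(11.3) = (-9)×L_0(11.3) + (-2)×L_1(11.3) + 1×L_2(11.3) + 2×L_3(11.3)
P(11.3) = 1.561568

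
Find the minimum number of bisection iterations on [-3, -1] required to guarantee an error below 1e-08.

We need (b-a)/2^n ≤ 1e-08
(-1 - (-3))/2^n ≤ 1e-08
2/2^n ≤ 1e-08
2^n ≥ 200000000
n ≥ log₂(200000000) = 27.58
n ≥ 28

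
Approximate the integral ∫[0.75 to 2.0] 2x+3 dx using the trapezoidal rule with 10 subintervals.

f(x) = 2x+3
a = 0.75, b = 2.0, n = 10
h = (b - a)/n = 0.125000

Trapezoidal rule: (h/2)[f(x₀) + 2f(x₁) + 2f(x₂) + ... + f(xₙ)]

x_0 = 0.7500, f(x_0) = 4.500000, coefficient = 1
x_1 = 0.8750, f(x_1) = 4.750000, coefficient = 2
x_2 = 1.0000, f(x_2) = 5.000000, coefficient = 2
x_3 = 1.1250, f(x_3) = 5.250000, coefficient = 2
x_4 = 1.2500, f(x_4) = 5.500000, coefficient = 2
x_5 = 1.3750, f(x_5) = 5.750000, coefficient = 2
x_6 = 1.5000, f(x_6) = 6.000000, coefficient = 2
x_7 = 1.6250, f(x_7) = 6.250000, coefficient = 2
x_8 = 1.7500, f(x_8) = 6.500000, coefficient = 2
x_9 = 1.8750, f(x_9) = 6.750000, coefficient = 2
x_10 = 2.0000, f(x_10) = 7.000000, coefficient = 1

I ≈ (0.125000/2) × 115.000000 = 7.187500
Exact value: 7.187500
Error: 0.000000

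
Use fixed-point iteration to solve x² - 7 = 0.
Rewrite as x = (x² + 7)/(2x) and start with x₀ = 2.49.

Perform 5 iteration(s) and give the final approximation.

Equation: x² - 7 = 0
Fixed-point form: x = (x² + 7)/(2x)
x₀ = 2.49

x_1 = g(2.490000) = 2.650622
x_2 = g(2.650622) = 2.645756
x_3 = g(2.645756) = 2.645751
x_4 = g(2.645751) = 2.645751
x_5 = g(2.645751) = 2.645751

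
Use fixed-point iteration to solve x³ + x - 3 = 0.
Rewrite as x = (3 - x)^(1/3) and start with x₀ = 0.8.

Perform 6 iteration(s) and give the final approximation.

Equation: x³ + x - 3 = 0
Fixed-point form: x = (3 - x)^(1/3)
x₀ = 0.8

x_1 = g(0.800000) = 1.300591
x_2 = g(1.300591) = 1.193345
x_3 = g(1.193345) = 1.217938
x_4 = g(1.217938) = 1.212386
x_5 = g(1.212386) = 1.213644
x_6 = g(1.213644) = 1.213359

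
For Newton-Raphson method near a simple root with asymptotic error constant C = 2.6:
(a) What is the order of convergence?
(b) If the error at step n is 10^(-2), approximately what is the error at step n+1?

(a) Newton-Raphson has quadratic (order 2) convergence near simple roots.
    This means |e_{n+1}| ≈ C|e_n|².

(b) With |e_n| = 10^(-2) and C = 2.6:
    |e_{n+1}| ≈ 2.6 × (10^(-2))² = 2.6 × 10^(-4)

(a) 2 (quadratic); (b) |e_{n+1}| ≈ 2.600e-04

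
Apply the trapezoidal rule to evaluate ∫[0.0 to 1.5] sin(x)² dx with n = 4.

f(x) = sin(x)²
a = 0.0, b = 1.5, n = 4
h = (b - a)/n = 0.375000

Trapezoidal rule: (h/2)[f(x₀) + 2f(x₁) + 2f(x₂) + ... + f(xₙ)]

x_0 = 0.0000, f(x_0) = 0.000000, coefficient = 1
x_1 = 0.3750, f(x_1) = 0.134156, coefficient = 2
x_2 = 0.7500, f(x_2) = 0.464631, coefficient = 2
x_3 = 1.1250, f(x_3) = 0.814087, coefficient = 2
x_4 = 1.5000, f(x_4) = 0.994996, coefficient = 1

I ≈ (0.375000/2) × 3.820744 = 0.716389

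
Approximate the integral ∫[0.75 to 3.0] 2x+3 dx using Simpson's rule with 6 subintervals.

f(x) = 2x+3
a = 0.75, b = 3.0, n = 6
h = (b - a)/n = 0.375000

Simpson's rule: (h/3)[f(x₀) + 4f(x₁) + 2f(x₂) + ... + f(xₙ)]

x_0 = 0.7500, f(x_0) = 4.500000, coefficient = 1
x_1 = 1.1250, f(x_1) = 5.250000, coefficient = 4
x_2 = 1.5000, f(x_2) = 6.000000, coefficient = 2
x_3 = 1.8750, f(x_3) = 6.750000, coefficient = 4
x_4 = 2.2500, f(x_4) = 7.500000, coefficient = 2
x_5 = 2.6250, f(x_5) = 8.250000, coefficient = 4
x_6 = 3.0000, f(x_6) = 9.000000, coefficient = 1

I ≈ (0.375000/3) × 121.500000 = 15.187500
Exact value: 15.187500
Error: 0.000000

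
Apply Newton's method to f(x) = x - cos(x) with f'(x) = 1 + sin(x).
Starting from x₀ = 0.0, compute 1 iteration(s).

f(x) = x - cos(x)
f'(x) = 1 + sin(x)
x₀ = 0.0

Newton-Raphson formula: x_{n+1} = x_n - f(x_n)/f'(x_n)

Iteration 1:
  f(0.000000) = -1.000000
  f'(0.000000) = 1.000000
  x_1 = 0.000000 - (-1.000000)/1.000000 = 1.000000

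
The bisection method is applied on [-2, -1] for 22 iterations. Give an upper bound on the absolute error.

Bisection error bound: |error| ≤ (b-a)/2^n
|error| ≤ (-1 - (-2))/2^22 = 1/2^22
|error| ≤ 0.0000002384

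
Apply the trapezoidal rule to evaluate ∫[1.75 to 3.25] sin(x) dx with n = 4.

f(x) = sin(x)
a = 1.75, b = 3.25, n = 4
h = (b - a)/n = 0.375000

Trapezoidal rule: (h/2)[f(x₀) + 2f(x₁) + 2f(x₂) + ... + f(xₙ)]

x_0 = 1.7500, f(x_0) = 0.983986, coefficient = 1
x_1 = 2.1250, f(x_1) = 0.850320, coefficient = 2
x_2 = 2.5000, f(x_2) = 0.598472, coefficient = 2
x_3 = 2.8750, f(x_3) = 0.263446, coefficient = 2
x_4 = 3.2500, f(x_4) = -0.108195, coefficient = 1

I ≈ (0.375000/2) × 4.300267 = 0.806300
Exact value: 0.815884
Error: 0.009584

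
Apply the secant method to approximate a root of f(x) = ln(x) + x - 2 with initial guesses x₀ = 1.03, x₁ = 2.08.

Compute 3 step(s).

f(x) = ln(x) + x - 2
x₀ = 1.03, x₁ = 2.08

Secant formula: x_{n+1} = x_n - f(x_n)(x_n - x_{n-1})/(f(x_n) - f(x_{n-1}))

Iteration 1:
  f(1.030000) = -0.940441
  f(2.080000) = 0.812368
  x_2 = 2.080000 - 0.812368×(2.080000 - 1.030000)/(0.812368 - (-0.940441))
       = 1.593360
Iteration 2:
  f(2.080000) = 0.812368
  f(1.593360) = 0.059206
  x_3 = 1.593360 - 0.059206×(1.593360 - 2.080000)/(0.059206 - 0.812368)
       = 1.555106
Iteration 3:
  f(1.593360) = 0.059206
  f(1.555106) = -0.003350
  x_4 = 1.555106 - (-0.003350)×(1.555106 - 1.593360)/(-0.003350 - 0.059206)
       = 1.557155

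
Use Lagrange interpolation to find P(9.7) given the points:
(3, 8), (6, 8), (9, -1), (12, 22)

Lagrange interpolation formula:
P(x) = Σ yᵢ × Lᵢ(x)
where Lᵢ(x) = Π_{j≠i} (x - xⱼ)/(xᵢ - xⱼ)

L_0(9.7) = (9.7 - 6)/(3 - 6) × (9.7 - 9)/(3 - 9) × (9.7 - 12)/(3 - 12) = 0.036772
L_1(9.7) = (9.7 - 3)/(6 - 3) × (9.7 - 9)/(6 - 9) × (9.7 - 12)/(6 - 12) = -0.199759
L_2(9.7) = (9.7 - 3)/(9 - 3) × (9.7 - 6)/(9 - 6) × (9.7 - 12)/(9 - 12) = 1.055870
L_3(9.7) = (9.7 - 3)/(12 - 3) × (9.7 - 6)/(12 - 6) × (9.7 - 9)/(12 - 9) = 0.107117

P(9.7) = 8×L_0(9.7) + 8×L_1(9.7) + (-1)×L_2(9.7) + 22×L_3(9.7)
P(9.7) = -0.003191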